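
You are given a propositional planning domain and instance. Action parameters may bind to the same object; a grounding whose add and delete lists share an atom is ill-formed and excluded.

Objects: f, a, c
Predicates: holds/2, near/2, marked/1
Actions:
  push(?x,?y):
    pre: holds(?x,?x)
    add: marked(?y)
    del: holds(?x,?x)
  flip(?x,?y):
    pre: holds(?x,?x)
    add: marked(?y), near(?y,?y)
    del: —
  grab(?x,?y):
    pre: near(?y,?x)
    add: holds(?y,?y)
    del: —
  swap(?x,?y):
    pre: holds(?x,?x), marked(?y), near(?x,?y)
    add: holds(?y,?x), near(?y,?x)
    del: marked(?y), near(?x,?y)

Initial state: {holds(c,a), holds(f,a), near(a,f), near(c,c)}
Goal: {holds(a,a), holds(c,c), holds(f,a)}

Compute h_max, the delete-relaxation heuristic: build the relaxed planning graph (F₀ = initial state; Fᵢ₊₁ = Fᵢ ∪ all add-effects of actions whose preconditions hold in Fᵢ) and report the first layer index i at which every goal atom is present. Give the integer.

F0 = init (4 atoms)
F1 = F0 ∪ {holds(a,a), holds(c,c)}  (6 atoms)
goal ⊆ F1  ⇒  h_max = 1

1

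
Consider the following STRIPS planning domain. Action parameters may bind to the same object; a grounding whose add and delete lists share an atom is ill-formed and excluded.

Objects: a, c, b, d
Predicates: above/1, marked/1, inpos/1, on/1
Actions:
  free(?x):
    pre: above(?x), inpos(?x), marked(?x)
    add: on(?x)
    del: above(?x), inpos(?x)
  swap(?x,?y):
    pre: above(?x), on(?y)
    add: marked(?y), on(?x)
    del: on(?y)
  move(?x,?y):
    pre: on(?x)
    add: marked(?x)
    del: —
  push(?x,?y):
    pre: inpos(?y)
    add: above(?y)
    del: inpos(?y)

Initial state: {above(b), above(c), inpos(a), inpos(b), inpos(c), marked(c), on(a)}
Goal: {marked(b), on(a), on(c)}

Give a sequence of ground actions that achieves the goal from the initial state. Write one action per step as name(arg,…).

free(c); swap(b,a); push(a,a); swap(a,b)

1. free(c)  →  {above(b), inpos(a), inpos(b), marked(c), on(a), on(c)}
2. swap(b,a)  →  {above(b), inpos(a), inpos(b), marked(a), marked(c), on(b), on(c)}
3. push(a,a)  →  {above(a), above(b), inpos(b), marked(a), marked(c), on(b), on(c)}
4. swap(a,b)  →  {above(a), above(b), inpos(b), marked(a), marked(b), marked(c), on(a), on(c)}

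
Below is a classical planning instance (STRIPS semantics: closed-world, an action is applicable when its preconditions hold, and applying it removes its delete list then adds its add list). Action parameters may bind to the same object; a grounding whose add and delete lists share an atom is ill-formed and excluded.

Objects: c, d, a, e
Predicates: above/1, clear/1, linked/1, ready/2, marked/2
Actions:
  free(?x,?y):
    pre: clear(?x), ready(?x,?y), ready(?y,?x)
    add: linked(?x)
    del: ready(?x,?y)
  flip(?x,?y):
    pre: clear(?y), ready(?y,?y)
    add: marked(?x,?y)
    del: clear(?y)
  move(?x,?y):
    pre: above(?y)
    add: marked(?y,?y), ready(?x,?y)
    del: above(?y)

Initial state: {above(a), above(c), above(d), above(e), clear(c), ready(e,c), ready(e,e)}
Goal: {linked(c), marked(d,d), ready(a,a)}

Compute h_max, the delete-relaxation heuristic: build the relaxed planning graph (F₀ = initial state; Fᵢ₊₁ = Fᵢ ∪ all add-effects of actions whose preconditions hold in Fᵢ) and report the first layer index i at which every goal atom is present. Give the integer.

2

F0 = init (7 atoms)
F1 = F0 ∪ {marked(a,a), marked(c,c), marked(d,d), marked(e,e), ready(a,a), ready(a,c), ready(a,d), ready(a,e), ready(c,a), ready(c,c), ready(c,d), ready(c,e), ready(d,a), ready(d,c), ready(d,d), ready(d,e), ready(e,a), ready(e,d)}  (25 atoms)
F2 = F1 ∪ {linked(c), marked(a,c), marked(d,c), marked(e,c)}  (29 atoms)
goal ⊆ F2  ⇒  h_max = 2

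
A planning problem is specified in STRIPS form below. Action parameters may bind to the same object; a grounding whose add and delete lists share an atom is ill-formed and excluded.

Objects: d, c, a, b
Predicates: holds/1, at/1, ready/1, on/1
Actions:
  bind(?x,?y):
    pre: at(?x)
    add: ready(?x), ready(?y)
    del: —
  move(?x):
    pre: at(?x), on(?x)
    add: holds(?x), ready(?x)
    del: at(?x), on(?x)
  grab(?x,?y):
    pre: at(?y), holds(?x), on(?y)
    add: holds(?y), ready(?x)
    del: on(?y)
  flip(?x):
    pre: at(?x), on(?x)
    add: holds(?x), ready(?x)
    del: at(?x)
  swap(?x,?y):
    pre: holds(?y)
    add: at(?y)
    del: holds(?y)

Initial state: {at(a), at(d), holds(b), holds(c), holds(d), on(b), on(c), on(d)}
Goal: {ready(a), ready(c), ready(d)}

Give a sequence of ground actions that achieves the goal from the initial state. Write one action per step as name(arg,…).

bind(d,d); bind(a,c)

1. bind(d,d)  →  {at(a), at(d), holds(b), holds(c), holds(d), on(b), on(c), on(d), ready(d)}
2. bind(a,c)  →  {at(a), at(d), holds(b), holds(c), holds(d), on(b), on(c), on(d), ready(a), ready(c), ready(d)}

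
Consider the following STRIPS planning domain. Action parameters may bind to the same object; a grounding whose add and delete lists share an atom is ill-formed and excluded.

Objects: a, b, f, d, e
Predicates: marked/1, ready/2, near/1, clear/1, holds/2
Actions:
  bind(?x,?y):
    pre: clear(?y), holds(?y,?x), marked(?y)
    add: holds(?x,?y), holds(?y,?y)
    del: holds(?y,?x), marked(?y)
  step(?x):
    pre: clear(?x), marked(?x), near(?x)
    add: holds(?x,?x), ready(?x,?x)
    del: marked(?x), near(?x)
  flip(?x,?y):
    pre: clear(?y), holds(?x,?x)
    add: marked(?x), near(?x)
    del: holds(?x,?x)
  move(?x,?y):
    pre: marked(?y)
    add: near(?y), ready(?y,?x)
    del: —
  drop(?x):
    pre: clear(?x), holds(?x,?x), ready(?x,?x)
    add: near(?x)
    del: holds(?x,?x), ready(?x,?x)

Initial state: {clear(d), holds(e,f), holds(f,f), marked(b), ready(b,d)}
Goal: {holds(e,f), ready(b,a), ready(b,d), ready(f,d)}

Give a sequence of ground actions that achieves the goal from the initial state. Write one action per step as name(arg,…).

flip(f,d); move(a,b); move(d,f)

1. flip(f,d)  →  {clear(d), holds(e,f), marked(b), marked(f), near(f), ready(b,d)}
2. move(a,b)  →  {clear(d), holds(e,f), marked(b), marked(f), near(b), near(f), ready(b,a), ready(b,d)}
3. move(d,f)  →  {clear(d), holds(e,f), marked(b), marked(f), near(b), near(f), ready(b,a), ready(b,d), ready(f,d)}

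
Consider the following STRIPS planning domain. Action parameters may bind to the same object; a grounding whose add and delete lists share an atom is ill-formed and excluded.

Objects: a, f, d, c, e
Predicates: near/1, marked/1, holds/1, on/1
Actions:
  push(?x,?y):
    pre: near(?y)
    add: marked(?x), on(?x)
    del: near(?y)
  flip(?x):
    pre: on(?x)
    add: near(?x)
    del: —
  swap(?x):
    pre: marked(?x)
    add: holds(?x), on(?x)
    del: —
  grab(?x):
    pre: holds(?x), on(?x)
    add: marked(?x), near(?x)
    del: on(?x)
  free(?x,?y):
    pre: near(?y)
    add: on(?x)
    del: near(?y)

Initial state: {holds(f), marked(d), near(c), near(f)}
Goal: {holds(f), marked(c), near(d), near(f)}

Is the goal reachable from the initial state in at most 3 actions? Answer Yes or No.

1. push(c,c)  →  {holds(f), marked(c), marked(d), near(f), on(c)}
2. swap(d)  →  {holds(d), holds(f), marked(c), marked(d), near(f), on(c), on(d)}
3. flip(d)  →  {holds(d), holds(f), marked(c), marked(d), near(d), near(f), on(c), on(d)}
optimal plan length = 3; 3 ≤ 3

Yes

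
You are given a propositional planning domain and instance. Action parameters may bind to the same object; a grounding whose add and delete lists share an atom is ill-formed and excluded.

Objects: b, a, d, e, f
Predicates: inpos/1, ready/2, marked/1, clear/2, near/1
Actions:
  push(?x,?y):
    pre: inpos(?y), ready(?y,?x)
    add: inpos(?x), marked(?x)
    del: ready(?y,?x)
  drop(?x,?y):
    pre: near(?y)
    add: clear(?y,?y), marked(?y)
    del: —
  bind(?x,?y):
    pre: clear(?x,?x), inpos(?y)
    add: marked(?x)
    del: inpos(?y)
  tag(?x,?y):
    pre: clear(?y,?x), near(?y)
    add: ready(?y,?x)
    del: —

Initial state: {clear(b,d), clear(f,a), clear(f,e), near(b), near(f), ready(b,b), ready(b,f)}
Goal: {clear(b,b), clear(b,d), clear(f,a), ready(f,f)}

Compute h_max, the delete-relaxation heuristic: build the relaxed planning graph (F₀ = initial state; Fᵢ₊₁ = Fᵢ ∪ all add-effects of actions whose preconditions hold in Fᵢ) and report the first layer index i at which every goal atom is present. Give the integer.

2

F0 = init (7 atoms)
F1 = F0 ∪ {clear(b,b), clear(f,f), marked(b), marked(f), ready(b,d), ready(f,a), ready(f,e)}  (14 atoms)
F2 = F1 ∪ {ready(f,f)}  (15 atoms)
goal ⊆ F2  ⇒  h_max = 2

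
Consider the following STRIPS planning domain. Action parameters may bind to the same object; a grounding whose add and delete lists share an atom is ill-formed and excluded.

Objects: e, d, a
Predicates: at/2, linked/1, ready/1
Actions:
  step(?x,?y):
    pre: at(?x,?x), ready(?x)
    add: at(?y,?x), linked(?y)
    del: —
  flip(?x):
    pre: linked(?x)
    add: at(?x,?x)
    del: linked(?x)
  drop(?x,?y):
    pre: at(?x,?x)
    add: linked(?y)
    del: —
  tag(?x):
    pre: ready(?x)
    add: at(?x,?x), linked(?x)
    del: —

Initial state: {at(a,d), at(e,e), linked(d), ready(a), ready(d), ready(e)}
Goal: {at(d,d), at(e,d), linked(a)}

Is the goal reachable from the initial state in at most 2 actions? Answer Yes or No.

No

1. step(e,a)  →  {at(a,d), at(a,e), at(e,e), linked(a), linked(d), ready(a), ready(d), ready(e)}
2. flip(d)  →  {at(a,d), at(a,e), at(d,d), at(e,e), linked(a), ready(a), ready(d), ready(e)}
3. step(d,e)  →  {at(a,d), at(a,e), at(d,d), at(e,d), at(e,e), linked(a), linked(e), ready(a), ready(d), ready(e)}
optimal plan length = 3; 3 > 2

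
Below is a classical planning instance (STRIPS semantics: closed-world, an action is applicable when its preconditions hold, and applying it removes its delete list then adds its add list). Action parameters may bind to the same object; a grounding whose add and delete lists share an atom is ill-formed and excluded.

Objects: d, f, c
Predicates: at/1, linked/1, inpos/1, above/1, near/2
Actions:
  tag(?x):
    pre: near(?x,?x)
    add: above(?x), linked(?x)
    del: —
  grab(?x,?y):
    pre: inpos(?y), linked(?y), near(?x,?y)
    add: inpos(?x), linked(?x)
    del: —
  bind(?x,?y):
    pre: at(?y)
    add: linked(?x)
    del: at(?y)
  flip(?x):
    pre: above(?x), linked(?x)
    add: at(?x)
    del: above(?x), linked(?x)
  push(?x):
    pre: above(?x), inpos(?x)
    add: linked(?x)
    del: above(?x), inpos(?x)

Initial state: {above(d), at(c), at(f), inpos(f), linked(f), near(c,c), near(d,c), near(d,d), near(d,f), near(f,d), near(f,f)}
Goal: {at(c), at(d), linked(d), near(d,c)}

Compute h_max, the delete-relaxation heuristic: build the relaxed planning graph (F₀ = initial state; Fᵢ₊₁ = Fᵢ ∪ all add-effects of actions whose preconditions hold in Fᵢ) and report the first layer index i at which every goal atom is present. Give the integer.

2

F0 = init (11 atoms)
F1 = F0 ∪ {above(c), above(f), inpos(d), linked(c), linked(d)}  (16 atoms)
F2 = F1 ∪ {at(d)}  (17 atoms)
goal ⊆ F2  ⇒  h_max = 2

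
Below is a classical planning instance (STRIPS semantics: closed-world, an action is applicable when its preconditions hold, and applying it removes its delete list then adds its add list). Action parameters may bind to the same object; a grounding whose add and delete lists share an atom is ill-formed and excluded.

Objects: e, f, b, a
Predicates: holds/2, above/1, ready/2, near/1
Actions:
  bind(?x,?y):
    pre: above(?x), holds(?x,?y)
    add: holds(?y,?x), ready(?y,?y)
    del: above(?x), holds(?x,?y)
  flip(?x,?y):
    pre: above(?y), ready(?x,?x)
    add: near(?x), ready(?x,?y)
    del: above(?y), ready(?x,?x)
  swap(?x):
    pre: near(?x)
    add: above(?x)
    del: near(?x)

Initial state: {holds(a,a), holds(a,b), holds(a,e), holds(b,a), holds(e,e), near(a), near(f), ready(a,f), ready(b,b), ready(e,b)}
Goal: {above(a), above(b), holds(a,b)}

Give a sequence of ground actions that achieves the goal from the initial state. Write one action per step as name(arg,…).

1. swap(f)  →  {above(f), holds(a,a), holds(a,b), holds(a,e), holds(b,a), holds(e,e), near(a), ready(a,f), ready(b,b), ready(e,b)}
2. flip(b,f)  →  {holds(a,a), holds(a,b), holds(a,e), holds(b,a), holds(e,e), near(a), near(b), ready(a,f), ready(b,f), ready(e,b)}
3. swap(b)  →  {above(b), holds(a,a), holds(a,b), holds(a,e), holds(b,a), holds(e,e), near(a), ready(a,f), ready(b,f), ready(e,b)}
4. swap(a)  →  {above(a), above(b), holds(a,a), holds(a,b), holds(a,e), holds(b,a), holds(e,e), ready(a,f), ready(b,f), ready(e,b)}

swap(f); flip(b,f); swap(b); swap(a)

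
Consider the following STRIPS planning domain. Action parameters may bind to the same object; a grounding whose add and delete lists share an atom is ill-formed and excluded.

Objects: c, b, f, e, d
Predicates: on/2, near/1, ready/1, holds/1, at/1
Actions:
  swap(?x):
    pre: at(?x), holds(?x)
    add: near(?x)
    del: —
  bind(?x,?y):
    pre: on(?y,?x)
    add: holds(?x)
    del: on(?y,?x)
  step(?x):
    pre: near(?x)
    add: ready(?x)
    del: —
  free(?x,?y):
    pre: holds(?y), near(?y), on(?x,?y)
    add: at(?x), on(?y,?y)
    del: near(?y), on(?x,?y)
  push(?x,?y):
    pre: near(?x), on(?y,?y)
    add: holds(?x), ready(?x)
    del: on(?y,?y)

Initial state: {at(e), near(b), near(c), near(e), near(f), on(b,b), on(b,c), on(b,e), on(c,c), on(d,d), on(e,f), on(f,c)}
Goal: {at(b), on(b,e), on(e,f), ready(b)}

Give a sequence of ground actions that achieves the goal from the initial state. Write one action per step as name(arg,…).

1. bind(c,c)  →  {at(e), holds(c), near(b), near(c), near(e), near(f), on(b,b), on(b,c), on(b,e), on(d,d), on(e,f), on(f,c)}
2. step(b)  →  {at(e), holds(c), near(b), near(c), near(e), near(f), on(b,b), on(b,c), on(b,e), on(d,d), on(e,f), on(f,c), ready(b)}
3. free(b,c)  →  {at(b), at(e), holds(c), near(b), near(e), near(f), on(b,b), on(b,e), on(c,c), on(d,d), on(e,f), on(f,c), ready(b)}

bind(c,c); step(b); free(b,c)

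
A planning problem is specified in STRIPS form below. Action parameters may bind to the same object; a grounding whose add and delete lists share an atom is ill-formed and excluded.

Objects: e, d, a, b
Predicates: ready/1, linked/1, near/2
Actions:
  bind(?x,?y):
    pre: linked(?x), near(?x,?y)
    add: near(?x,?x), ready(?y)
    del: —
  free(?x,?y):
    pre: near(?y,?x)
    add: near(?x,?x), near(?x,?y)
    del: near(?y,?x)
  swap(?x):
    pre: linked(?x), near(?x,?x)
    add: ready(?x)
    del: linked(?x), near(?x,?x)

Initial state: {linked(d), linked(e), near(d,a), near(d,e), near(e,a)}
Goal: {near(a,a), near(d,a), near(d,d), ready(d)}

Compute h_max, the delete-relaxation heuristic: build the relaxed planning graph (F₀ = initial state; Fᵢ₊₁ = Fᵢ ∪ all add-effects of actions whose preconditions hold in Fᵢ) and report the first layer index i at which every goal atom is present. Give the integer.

F0 = init (5 atoms)
F1 = F0 ∪ {near(a,a), near(a,d), near(a,e), near(d,d), near(e,d), near(e,e), ready(a), ready(e)}  (13 atoms)
F2 = F1 ∪ {ready(d)}  (14 atoms)
goal ⊆ F2  ⇒  h_max = 2

2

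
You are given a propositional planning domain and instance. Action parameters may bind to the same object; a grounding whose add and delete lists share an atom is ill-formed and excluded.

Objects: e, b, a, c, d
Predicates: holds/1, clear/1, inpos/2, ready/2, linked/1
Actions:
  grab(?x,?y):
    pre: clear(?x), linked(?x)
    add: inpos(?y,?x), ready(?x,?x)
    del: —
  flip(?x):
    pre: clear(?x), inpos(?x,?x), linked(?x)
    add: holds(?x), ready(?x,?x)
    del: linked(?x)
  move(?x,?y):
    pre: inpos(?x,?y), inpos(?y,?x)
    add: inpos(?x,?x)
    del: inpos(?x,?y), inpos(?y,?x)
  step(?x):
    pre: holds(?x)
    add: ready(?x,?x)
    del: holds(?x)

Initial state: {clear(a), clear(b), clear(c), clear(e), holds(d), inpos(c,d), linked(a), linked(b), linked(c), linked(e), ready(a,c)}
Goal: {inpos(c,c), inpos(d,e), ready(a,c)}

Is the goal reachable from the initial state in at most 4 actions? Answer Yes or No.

Yes

1. grab(e,d)  →  {clear(a), clear(b), clear(c), clear(e), holds(d), inpos(c,d), inpos(d,e), linked(a), linked(b), linked(c), linked(e), ready(a,c), ready(e,e)}
2. grab(c,c)  →  {clear(a), clear(b), clear(c), clear(e), holds(d), inpos(c,c), inpos(c,d), inpos(d,e), linked(a), linked(b), linked(c), linked(e), ready(a,c), ready(c,c), ready(e,e)}
optimal plan length = 2; 2 ≤ 4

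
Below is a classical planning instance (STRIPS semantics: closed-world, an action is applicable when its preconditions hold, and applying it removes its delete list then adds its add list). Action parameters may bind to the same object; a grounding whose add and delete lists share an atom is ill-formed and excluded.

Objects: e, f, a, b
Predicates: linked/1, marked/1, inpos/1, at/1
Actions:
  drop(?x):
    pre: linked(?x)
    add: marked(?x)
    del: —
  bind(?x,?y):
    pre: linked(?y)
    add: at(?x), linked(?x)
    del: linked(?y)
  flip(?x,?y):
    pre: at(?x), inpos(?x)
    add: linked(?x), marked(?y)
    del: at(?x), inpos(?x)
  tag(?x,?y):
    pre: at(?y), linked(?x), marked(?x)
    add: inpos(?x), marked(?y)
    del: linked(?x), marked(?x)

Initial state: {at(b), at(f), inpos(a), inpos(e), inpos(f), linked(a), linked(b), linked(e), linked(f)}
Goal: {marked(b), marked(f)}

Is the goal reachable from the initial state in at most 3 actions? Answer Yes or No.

Yes

1. drop(f)  →  {at(b), at(f), inpos(a), inpos(e), inpos(f), linked(a), linked(b), linked(e), linked(f), marked(f)}
2. drop(b)  →  {at(b), at(f), inpos(a), inpos(e), inpos(f), linked(a), linked(b), linked(e), linked(f), marked(b), marked(f)}
optimal plan length = 2; 2 ≤ 3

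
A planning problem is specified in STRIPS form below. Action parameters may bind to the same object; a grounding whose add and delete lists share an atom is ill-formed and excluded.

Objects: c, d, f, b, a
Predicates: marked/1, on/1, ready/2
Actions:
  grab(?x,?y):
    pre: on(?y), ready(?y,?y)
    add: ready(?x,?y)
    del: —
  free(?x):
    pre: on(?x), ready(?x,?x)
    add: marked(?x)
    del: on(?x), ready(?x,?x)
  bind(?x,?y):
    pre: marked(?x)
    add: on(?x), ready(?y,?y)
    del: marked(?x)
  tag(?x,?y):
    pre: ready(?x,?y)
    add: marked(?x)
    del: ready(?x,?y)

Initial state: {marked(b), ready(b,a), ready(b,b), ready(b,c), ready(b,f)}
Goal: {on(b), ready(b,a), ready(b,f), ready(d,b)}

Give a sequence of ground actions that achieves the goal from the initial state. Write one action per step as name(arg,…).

1. bind(b,c)  →  {on(b), ready(b,a), ready(b,b), ready(b,c), ready(b,f), ready(c,c)}
2. grab(d,b)  →  {on(b), ready(b,a), ready(b,b), ready(b,c), ready(b,f), ready(c,c), ready(d,b)}

bind(b,c); grab(d,b)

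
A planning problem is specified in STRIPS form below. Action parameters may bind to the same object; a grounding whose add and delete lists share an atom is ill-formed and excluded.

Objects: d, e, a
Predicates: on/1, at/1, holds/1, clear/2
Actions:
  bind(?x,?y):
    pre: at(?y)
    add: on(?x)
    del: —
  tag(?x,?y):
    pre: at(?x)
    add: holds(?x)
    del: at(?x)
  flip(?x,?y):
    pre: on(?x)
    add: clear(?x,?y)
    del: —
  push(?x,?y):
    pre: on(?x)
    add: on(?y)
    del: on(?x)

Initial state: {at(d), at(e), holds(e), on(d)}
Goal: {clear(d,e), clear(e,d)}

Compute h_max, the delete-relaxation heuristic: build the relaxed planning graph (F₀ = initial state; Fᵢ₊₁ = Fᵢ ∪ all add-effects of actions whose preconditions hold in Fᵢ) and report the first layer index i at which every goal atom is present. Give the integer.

2

F0 = init (4 atoms)
F1 = F0 ∪ {clear(d,a), clear(d,d), clear(d,e), holds(d), on(a), on(e)}  (10 atoms)
F2 = F1 ∪ {clear(a,a), clear(a,d), clear(a,e), clear(e,a), clear(e,d), clear(e,e)}  (16 atoms)
goal ⊆ F2  ⇒  h_max = 2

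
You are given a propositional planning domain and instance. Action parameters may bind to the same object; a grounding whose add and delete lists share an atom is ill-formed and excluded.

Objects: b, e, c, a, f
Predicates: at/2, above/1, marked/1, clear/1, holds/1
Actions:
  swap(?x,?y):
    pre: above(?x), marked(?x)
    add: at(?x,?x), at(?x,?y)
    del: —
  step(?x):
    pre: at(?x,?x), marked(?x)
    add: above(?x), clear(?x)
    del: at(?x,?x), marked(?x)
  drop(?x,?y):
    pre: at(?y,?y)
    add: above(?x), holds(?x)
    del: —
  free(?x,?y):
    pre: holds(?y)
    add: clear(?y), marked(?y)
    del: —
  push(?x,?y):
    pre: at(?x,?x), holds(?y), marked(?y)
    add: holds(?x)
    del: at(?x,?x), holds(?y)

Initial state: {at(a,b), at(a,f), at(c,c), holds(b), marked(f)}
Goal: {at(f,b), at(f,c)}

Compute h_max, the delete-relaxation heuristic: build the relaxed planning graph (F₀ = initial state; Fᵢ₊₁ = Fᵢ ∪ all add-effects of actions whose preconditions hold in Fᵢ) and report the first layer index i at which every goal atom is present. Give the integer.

2

F0 = init (5 atoms)
F1 = F0 ∪ {above(a), above(b), above(c), above(e), above(f), clear(b), holds(a), holds(c), holds(e), holds(f), marked(b)}  (16 atoms)
F2 = F1 ∪ {at(b,a), at(b,b), at(b,c), at(b,e), at(b,f), at(f,a), at(f,b), at(f,c), at(f,e), at(f,f), clear(a), clear(c), clear(e), clear(f), marked(a), marked(c), marked(e)}  (33 atoms)
goal ⊆ F2  ⇒  h_max = 2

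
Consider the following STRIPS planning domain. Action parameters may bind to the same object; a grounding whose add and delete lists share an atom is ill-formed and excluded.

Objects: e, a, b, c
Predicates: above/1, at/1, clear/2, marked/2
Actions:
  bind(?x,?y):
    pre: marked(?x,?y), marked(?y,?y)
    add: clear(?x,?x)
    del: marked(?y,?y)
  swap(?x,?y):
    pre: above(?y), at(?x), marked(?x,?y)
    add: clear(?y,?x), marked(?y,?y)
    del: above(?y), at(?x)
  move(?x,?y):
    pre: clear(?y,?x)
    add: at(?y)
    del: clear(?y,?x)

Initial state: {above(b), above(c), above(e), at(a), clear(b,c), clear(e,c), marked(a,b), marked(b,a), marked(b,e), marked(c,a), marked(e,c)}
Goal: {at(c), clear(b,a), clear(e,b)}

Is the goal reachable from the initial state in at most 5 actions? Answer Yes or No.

No

1. swap(a,b)  →  {above(c), above(e), clear(b,a), clear(b,c), clear(e,c), marked(a,b), marked(b,a), marked(b,b), marked(b,e), marked(c,a), marked(e,c)}
2. move(c,e)  →  {above(c), above(e), at(e), clear(b,a), clear(b,c), marked(a,b), marked(b,a), marked(b,b), marked(b,e), marked(c,a), marked(e,c)}
3. swap(e,c)  →  {above(e), clear(b,a), clear(b,c), clear(c,e), marked(a,b), marked(b,a), marked(b,b), marked(b,e), marked(c,a), marked(c,c), marked(e,c)}
4. move(e,c)  →  {above(e), at(c), clear(b,a), clear(b,c), marked(a,b), marked(b,a), marked(b,b), marked(b,e), marked(c,a), marked(c,c), marked(e,c)}
5. move(c,b)  →  {above(e), at(b), at(c), clear(b,a), marked(a,b), marked(b,a), marked(b,b), marked(b,e), marked(c,a), marked(c,c), marked(e,c)}
6. swap(b,e)  →  {at(c), clear(b,a), clear(e,b), marked(a,b), marked(b,a), marked(b,b), marked(b,e), marked(c,a), marked(c,c), marked(e,c), marked(e,e)}
optimal plan length = 6; 6 > 5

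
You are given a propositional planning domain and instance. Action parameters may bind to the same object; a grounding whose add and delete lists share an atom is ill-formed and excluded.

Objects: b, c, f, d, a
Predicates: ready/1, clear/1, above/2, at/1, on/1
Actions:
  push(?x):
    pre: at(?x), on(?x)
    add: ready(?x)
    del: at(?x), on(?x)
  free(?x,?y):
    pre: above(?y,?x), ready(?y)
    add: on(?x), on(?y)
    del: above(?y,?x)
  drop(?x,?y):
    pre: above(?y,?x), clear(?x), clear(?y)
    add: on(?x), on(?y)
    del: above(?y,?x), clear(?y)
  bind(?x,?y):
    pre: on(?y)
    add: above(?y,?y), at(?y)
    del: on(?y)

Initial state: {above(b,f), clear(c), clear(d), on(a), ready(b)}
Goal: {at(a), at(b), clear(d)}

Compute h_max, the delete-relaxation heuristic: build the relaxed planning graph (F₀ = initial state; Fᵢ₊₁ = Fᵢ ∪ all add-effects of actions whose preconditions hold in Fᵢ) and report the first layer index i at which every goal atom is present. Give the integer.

2

F0 = init (5 atoms)
F1 = F0 ∪ {above(a,a), at(a), on(b), on(f)}  (9 atoms)
F2 = F1 ∪ {above(b,b), above(f,f), at(b), at(f), ready(a)}  (14 atoms)
goal ⊆ F2  ⇒  h_max = 2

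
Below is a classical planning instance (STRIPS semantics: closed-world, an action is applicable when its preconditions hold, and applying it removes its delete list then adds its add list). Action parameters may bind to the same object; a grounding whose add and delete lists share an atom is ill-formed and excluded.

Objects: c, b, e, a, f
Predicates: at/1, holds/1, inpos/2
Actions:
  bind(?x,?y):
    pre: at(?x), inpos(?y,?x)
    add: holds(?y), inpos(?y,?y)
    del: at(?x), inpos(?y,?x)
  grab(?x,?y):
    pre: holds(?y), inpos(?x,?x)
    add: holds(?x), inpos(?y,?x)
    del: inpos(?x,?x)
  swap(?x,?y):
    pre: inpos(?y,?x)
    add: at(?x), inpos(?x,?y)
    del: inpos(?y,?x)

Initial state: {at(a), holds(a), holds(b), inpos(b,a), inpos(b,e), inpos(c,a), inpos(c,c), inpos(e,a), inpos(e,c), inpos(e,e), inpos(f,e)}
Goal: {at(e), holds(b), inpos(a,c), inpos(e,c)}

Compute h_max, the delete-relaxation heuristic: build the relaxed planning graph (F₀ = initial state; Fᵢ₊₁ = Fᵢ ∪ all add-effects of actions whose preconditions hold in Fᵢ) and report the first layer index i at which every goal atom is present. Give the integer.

1

F0 = init (11 atoms)
F1 = F0 ∪ {at(c), at(e), holds(c), holds(e), inpos(a,b), inpos(a,c), inpos(a,e), inpos(b,b), inpos(b,c), inpos(c,e), inpos(e,b), inpos(e,f)}  (23 atoms)
goal ⊆ F1  ⇒  h_max = 1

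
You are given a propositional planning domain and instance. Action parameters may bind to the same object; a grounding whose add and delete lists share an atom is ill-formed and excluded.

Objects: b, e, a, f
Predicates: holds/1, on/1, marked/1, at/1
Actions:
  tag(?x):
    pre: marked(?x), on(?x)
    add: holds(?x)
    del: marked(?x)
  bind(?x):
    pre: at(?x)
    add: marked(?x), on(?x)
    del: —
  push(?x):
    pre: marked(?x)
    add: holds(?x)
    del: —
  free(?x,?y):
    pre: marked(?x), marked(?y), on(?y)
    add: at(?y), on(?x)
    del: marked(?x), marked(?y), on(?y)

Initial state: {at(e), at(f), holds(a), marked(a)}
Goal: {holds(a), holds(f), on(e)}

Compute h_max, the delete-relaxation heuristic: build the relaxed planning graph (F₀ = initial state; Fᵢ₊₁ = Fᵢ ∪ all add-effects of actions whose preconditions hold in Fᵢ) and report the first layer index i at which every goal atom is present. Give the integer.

F0 = init (4 atoms)
F1 = F0 ∪ {marked(e), marked(f), on(e), on(f)}  (8 atoms)
F2 = F1 ∪ {holds(e), holds(f), on(a)}  (11 atoms)
goal ⊆ F2  ⇒  h_max = 2

2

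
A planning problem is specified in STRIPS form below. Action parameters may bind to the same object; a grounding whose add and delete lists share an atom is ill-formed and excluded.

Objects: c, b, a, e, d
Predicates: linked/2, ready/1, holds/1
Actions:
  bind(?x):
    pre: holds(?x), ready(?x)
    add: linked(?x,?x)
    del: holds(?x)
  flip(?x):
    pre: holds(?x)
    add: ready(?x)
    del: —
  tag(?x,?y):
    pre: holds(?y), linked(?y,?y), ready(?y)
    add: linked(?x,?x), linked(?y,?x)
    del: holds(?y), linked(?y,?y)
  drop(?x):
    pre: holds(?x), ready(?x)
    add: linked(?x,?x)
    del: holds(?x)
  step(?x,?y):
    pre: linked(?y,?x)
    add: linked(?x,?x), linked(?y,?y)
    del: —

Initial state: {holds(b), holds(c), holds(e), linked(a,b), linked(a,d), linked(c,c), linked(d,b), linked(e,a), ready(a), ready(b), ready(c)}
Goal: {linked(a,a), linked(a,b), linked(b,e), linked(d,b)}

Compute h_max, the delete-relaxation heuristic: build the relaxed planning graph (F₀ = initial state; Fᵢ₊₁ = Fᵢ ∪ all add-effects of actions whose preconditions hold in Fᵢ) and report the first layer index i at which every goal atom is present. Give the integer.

2

F0 = init (11 atoms)
F1 = F0 ∪ {linked(a,a), linked(b,b), linked(c,a), linked(c,b), linked(c,d), linked(c,e), linked(d,d), linked(e,e), ready(e)}  (20 atoms)
F2 = F1 ∪ {linked(b,a), linked(b,c), linked(b,d), linked(b,e), linked(e,b), linked(e,c), linked(e,d)}  (27 atoms)
goal ⊆ F2  ⇒  h_max = 2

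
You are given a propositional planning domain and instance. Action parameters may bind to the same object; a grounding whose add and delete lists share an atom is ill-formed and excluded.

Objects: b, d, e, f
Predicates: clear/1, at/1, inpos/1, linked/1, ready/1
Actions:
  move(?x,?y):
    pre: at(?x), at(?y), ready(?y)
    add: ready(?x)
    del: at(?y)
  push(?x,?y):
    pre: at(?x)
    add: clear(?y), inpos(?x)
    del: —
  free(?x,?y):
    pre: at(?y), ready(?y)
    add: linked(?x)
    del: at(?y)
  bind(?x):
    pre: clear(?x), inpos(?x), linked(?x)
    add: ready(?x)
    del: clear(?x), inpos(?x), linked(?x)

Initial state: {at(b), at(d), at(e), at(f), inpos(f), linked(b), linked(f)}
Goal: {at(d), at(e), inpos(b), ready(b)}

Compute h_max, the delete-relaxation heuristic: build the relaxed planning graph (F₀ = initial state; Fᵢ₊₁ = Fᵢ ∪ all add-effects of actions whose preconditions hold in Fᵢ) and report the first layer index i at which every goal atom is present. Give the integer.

2

F0 = init (7 atoms)
F1 = F0 ∪ {clear(b), clear(d), clear(e), clear(f), inpos(b), inpos(d), inpos(e)}  (14 atoms)
F2 = F1 ∪ {ready(b), ready(f)}  (16 atoms)
goal ⊆ F2  ⇒  h_max = 2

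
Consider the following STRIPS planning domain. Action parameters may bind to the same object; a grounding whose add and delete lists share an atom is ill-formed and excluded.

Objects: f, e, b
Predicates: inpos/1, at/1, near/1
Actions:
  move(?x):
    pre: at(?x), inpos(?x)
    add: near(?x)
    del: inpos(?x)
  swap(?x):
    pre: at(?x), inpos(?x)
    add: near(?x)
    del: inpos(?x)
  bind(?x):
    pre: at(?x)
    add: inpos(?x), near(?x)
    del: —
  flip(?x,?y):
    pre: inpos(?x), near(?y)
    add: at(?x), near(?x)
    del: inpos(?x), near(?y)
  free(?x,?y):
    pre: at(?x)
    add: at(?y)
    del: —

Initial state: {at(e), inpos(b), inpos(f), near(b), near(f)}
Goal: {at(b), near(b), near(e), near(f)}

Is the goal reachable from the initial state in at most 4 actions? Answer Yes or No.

1. bind(e)  →  {at(e), inpos(b), inpos(e), inpos(f), near(b), near(e), near(f)}
2. free(e,b)  →  {at(b), at(e), inpos(b), inpos(e), inpos(f), near(b), near(e), near(f)}
optimal plan length = 2; 2 ≤ 4

Yes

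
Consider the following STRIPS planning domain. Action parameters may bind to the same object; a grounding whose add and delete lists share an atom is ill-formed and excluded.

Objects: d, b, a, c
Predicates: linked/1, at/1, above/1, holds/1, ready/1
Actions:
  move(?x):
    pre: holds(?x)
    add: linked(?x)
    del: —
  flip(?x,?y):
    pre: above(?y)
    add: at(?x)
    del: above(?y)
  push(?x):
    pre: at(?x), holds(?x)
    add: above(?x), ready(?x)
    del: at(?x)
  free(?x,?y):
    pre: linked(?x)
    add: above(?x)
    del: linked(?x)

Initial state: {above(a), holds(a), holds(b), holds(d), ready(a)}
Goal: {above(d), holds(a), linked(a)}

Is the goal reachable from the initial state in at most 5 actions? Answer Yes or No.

1. move(d)  →  {above(a), holds(a), holds(b), holds(d), linked(d), ready(a)}
2. move(a)  →  {above(a), holds(a), holds(b), holds(d), linked(a), linked(d), ready(a)}
3. free(d,d)  →  {above(a), above(d), holds(a), holds(b), holds(d), linked(a), ready(a)}
optimal plan length = 3; 3 ≤ 5

Yes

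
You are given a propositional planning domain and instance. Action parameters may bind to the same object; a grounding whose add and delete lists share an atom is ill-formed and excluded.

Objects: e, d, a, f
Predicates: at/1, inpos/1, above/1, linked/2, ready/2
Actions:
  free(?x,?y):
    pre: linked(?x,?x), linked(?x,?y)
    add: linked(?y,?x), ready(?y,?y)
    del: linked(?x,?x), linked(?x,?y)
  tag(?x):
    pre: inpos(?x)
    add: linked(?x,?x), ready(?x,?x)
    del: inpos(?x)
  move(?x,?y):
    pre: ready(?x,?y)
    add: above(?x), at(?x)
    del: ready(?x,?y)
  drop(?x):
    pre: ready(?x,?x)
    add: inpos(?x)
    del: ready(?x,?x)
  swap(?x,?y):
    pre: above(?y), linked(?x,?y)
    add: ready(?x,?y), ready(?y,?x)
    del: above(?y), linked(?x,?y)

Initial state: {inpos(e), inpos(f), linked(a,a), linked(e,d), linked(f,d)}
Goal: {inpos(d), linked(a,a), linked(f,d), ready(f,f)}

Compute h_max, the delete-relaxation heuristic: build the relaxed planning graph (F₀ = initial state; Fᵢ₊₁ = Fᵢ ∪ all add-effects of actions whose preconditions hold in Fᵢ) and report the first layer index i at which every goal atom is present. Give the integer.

F0 = init (5 atoms)
F1 = F0 ∪ {linked(e,e), linked(f,f), ready(e,e), ready(f,f)}  (9 atoms)
F2 = F1 ∪ {above(e), above(f), at(e), at(f), linked(d,e), linked(d,f), ready(d,d)}  (16 atoms)
F3 = F2 ∪ {above(d), at(d), inpos(d), ready(d,e), ready(d,f), ready(e,d), ready(f,d)}  (23 atoms)
goal ⊆ F3  ⇒  h_max = 3

3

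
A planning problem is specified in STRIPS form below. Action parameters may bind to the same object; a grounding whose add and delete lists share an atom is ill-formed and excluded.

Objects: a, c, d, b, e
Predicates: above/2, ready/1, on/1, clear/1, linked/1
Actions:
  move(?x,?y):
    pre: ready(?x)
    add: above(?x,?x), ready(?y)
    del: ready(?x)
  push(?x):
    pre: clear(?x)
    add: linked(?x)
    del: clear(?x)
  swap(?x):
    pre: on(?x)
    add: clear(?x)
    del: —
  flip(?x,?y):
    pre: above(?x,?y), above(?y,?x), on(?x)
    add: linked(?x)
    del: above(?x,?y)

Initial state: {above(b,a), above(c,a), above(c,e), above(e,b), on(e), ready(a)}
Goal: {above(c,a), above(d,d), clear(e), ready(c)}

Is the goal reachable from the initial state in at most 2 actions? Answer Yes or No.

1. move(a,d)  →  {above(a,a), above(b,a), above(c,a), above(c,e), above(e,b), on(e), ready(d)}
2. move(d,c)  →  {above(a,a), above(b,a), above(c,a), above(c,e), above(d,d), above(e,b), on(e), ready(c)}
3. swap(e)  →  {above(a,a), above(b,a), above(c,a), above(c,e), above(d,d), above(e,b), clear(e), on(e), ready(c)}
optimal plan length = 3; 3 > 2

No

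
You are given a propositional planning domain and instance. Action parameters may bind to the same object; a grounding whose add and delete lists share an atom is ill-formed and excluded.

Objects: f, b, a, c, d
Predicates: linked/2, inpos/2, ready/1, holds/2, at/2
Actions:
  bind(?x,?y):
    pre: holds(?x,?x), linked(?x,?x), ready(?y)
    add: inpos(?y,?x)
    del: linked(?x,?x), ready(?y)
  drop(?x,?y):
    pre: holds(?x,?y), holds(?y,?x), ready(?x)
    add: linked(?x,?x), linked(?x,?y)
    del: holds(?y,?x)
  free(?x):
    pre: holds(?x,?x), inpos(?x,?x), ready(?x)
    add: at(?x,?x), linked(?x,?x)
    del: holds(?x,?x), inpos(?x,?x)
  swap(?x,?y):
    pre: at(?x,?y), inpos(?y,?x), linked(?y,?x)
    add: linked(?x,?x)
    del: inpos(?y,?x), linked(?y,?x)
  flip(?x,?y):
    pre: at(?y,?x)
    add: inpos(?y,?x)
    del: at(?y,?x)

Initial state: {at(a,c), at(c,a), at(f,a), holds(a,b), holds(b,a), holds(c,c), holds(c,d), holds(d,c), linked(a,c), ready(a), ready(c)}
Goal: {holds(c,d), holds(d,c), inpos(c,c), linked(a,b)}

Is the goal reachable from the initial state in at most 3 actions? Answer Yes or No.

1. drop(a,b)  →  {at(a,c), at(c,a), at(f,a), holds(a,b), holds(c,c), holds(c,d), holds(d,c), linked(a,a), linked(a,b), linked(a,c), ready(a), ready(c)}
2. flip(c,a)  →  {at(c,a), at(f,a), holds(a,b), holds(c,c), holds(c,d), holds(d,c), inpos(a,c), linked(a,a), linked(a,b), linked(a,c), ready(a), ready(c)}
3. swap(c,a)  →  {at(c,a), at(f,a), holds(a,b), holds(c,c), holds(c,d), holds(d,c), linked(a,a), linked(a,b), linked(c,c), ready(a), ready(c)}
4. bind(c,c)  →  {at(c,a), at(f,a), holds(a,b), holds(c,c), holds(c,d), holds(d,c), inpos(c,c), linked(a,a), linked(a,b), ready(a)}
optimal plan length = 4; 4 > 3

No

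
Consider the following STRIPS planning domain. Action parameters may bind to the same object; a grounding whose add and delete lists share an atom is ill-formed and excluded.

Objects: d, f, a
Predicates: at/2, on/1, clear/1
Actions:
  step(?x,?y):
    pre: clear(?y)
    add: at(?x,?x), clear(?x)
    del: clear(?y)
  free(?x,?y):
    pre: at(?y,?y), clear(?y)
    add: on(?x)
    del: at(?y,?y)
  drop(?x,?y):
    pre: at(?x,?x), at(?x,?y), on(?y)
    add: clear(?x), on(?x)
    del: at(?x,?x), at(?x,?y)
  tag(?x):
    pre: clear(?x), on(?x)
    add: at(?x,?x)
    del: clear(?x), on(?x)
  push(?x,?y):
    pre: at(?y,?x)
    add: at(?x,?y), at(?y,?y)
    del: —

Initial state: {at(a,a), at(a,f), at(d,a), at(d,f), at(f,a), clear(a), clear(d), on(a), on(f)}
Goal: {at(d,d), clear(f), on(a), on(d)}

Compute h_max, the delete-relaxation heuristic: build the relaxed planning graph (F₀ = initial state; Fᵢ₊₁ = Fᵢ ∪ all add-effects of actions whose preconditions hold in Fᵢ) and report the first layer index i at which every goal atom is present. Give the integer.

1

F0 = init (9 atoms)
F1 = F0 ∪ {at(a,d), at(d,d), at(f,d), at(f,f), clear(f), on(d)}  (15 atoms)
goal ⊆ F1  ⇒  h_max = 1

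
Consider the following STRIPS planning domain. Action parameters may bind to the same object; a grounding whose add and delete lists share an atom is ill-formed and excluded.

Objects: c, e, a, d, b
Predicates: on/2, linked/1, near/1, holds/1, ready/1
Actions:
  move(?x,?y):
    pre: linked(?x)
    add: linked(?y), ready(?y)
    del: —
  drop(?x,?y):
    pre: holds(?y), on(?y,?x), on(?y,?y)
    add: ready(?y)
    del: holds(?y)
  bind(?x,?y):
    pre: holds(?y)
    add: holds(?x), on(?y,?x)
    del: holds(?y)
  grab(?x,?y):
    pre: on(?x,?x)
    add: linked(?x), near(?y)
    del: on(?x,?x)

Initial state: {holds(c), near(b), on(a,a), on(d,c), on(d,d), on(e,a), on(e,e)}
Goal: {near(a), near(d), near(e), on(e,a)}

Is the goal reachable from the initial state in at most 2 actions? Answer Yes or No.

1. grab(e,e)  →  {holds(c), linked(e), near(b), near(e), on(a,a), on(d,c), on(d,d), on(e,a)}
2. grab(a,a)  →  {holds(c), linked(a), linked(e), near(a), near(b), near(e), on(d,c), on(d,d), on(e,a)}
3. grab(d,d)  →  {holds(c), linked(a), linked(d), linked(e), near(a), near(b), near(d), near(e), on(d,c), on(e,a)}
optimal plan length = 3; 3 > 2

No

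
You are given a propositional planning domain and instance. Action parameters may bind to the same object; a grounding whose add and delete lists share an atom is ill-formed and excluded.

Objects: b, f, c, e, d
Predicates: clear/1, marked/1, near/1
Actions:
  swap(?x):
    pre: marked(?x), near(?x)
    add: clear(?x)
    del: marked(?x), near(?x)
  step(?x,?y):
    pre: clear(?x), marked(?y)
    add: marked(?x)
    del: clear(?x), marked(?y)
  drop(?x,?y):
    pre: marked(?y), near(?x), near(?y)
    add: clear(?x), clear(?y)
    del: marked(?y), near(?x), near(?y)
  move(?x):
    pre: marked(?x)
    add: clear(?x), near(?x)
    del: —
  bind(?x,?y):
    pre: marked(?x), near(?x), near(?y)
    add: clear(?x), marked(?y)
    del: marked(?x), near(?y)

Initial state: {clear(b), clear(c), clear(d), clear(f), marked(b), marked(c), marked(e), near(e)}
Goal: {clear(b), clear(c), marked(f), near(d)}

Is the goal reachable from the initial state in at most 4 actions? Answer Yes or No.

Yes

1. step(f,b)  →  {clear(b), clear(c), clear(d), marked(c), marked(e), marked(f), near(e)}
2. step(d,c)  →  {clear(b), clear(c), marked(d), marked(e), marked(f), near(e)}
3. move(d)  →  {clear(b), clear(c), clear(d), marked(d), marked(e), marked(f), near(d), near(e)}
optimal plan length = 3; 3 ≤ 4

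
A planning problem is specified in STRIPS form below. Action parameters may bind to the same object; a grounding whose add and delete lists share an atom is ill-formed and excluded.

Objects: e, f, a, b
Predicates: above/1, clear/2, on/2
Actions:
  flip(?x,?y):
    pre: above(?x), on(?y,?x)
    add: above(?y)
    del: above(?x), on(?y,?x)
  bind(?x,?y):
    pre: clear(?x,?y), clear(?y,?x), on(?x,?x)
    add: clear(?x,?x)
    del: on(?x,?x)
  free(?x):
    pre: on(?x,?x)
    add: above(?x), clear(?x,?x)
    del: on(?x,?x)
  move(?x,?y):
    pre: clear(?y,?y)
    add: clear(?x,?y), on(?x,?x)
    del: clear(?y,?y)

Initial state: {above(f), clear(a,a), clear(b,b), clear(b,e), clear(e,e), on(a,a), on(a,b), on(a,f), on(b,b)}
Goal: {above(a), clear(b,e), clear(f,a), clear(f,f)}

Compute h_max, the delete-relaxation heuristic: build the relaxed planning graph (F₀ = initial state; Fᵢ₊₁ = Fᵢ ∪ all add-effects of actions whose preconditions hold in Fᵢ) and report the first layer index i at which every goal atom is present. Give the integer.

2

F0 = init (9 atoms)
F1 = F0 ∪ {above(a), above(b), clear(a,b), clear(a,e), clear(b,a), clear(e,a), clear(e,b), clear(f,a), clear(f,b), clear(f,e), on(e,e), on(f,f)}  (21 atoms)
F2 = F1 ∪ {above(e), clear(f,f)}  (23 atoms)
goal ⊆ F2  ⇒  h_max = 2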